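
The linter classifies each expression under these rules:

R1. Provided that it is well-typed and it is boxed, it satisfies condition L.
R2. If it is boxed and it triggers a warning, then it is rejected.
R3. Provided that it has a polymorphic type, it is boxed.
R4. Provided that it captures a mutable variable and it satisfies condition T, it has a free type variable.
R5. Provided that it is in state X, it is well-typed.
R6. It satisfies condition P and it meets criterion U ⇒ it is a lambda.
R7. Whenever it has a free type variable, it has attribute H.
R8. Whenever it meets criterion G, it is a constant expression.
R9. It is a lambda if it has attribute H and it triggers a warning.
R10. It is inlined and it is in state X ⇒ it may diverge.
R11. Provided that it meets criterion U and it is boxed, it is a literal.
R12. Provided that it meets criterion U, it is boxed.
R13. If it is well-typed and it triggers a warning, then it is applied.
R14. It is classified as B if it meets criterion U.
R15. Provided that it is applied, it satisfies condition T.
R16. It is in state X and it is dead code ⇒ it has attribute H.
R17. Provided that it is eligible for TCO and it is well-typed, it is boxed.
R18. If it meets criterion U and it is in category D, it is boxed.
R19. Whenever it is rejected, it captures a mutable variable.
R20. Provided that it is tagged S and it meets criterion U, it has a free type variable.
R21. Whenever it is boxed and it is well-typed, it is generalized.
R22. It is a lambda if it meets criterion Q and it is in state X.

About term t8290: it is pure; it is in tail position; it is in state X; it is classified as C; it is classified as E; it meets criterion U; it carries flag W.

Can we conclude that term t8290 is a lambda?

Forward chaining from the given facts derives: is well-typed, is boxed, is classified as B, is generalized, satisfies condition L, is a literal.
Rules concluding "it is a lambda": R6 needs "it satisfies condition P"; R9 needs "it has attribute H"; R22 needs "it meets criterion Q" — none of these are established.

No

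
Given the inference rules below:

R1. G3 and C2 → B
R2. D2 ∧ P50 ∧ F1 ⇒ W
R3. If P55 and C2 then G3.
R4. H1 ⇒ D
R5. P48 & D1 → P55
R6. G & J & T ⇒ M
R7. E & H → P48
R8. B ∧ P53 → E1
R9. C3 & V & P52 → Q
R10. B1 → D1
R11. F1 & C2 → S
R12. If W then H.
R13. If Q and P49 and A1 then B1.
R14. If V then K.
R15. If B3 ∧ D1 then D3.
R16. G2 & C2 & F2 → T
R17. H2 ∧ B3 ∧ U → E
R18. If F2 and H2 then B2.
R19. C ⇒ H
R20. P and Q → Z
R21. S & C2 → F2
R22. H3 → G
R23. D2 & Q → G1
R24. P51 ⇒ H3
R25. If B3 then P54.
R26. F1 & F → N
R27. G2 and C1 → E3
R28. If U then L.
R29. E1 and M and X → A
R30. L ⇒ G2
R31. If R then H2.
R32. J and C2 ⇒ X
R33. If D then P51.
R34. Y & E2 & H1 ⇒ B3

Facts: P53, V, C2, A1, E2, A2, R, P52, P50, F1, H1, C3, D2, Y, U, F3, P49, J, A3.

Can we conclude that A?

Yes

W  (by R2: D2, P50, F1)
D  (by R4: H1)
Q  (by R9: C3, V, P52)
S  (by R11: F1, C2)
H  (by R12: W)
B1  (by R13: Q, P49, A1)
F2  (by R21: S, C2)
L  (by R28: U)
G2  (by R30: L)
H2  (by R31: R)
X  (by R32: J, C2)
P51  (by R33: D)
B3  (by R34: Y, E2, H1)
D1  (by R10: B1)
T  (by R16: G2, C2, F2)
E  (by R17: H2, B3, U)
H3  (by R24: P51)
P48  (by R7: E, H)
G  (by R22: H3)
P55  (by R5: P48, D1)
M  (by R6: G, J, T)
G3  (by R3: P55, C2)
B  (by R1: G3, C2)
E1  (by R8: B, P53)
A  (by R29: E1, M, X)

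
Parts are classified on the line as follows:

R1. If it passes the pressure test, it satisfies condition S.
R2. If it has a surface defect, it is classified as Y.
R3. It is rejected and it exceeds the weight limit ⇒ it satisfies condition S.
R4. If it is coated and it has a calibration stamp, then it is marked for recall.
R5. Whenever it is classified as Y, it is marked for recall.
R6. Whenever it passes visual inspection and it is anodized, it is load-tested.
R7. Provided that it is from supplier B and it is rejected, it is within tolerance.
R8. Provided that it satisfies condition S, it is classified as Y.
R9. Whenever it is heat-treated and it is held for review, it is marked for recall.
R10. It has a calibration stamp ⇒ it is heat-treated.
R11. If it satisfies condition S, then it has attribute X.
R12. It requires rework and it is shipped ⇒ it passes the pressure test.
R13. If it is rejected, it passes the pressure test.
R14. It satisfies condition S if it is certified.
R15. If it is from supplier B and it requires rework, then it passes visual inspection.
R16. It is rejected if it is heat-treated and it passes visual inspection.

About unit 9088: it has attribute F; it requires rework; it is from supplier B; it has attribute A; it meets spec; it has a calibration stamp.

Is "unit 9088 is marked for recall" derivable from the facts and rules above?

Yes

By R10 (it has a calibration stamp): it is heat-treated.
By R15 (it is from supplier B, it requires rework): it passes visual inspection.
By R16 (it is heat-treated, it passes visual inspection): it is rejected.
By R13 (it is rejected): it passes the pressure test.
By R1 (it passes the pressure test): it satisfies condition S.
By R8 (it satisfies condition S): it is classified as Y.
By R5 (it is classified as Y): it is marked for recall.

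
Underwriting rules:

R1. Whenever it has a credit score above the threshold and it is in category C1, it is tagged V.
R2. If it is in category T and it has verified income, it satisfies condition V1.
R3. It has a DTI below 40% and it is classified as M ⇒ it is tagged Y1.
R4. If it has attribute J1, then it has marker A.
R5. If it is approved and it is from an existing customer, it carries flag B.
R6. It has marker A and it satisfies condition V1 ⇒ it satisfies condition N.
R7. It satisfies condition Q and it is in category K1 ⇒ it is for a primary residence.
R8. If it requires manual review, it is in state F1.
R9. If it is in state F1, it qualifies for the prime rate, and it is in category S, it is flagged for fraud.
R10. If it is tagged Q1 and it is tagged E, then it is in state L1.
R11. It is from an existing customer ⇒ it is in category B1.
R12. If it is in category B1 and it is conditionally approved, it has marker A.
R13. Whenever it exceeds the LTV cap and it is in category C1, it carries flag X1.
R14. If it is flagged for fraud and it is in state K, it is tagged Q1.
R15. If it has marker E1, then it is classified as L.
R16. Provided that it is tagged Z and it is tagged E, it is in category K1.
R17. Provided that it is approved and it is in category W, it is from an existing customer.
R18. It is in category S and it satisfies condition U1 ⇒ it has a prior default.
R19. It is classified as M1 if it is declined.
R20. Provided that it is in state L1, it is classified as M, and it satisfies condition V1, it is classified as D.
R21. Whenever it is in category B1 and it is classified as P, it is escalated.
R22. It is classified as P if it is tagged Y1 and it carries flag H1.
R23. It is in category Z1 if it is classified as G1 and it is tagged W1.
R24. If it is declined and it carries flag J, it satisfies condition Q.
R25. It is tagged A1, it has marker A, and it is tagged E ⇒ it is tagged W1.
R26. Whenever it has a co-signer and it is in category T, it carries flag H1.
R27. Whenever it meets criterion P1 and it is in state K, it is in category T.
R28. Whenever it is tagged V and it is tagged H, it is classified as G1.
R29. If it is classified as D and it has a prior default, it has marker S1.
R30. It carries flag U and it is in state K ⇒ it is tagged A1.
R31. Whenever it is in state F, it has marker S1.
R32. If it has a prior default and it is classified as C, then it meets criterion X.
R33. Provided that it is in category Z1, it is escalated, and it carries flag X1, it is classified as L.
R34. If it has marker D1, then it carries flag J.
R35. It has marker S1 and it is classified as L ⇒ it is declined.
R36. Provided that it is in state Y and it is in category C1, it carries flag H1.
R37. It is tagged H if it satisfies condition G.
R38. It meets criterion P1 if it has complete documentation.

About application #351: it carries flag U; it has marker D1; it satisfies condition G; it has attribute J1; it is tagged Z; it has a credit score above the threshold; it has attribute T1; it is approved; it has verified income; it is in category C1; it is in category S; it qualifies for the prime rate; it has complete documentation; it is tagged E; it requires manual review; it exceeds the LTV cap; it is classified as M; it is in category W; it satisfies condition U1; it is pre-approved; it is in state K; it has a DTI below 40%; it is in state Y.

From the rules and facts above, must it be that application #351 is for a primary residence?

By R1 (it has a credit score above the threshold, it is in category C1): it is tagged V.
By R3 (it has a DTI below 40%, it is classified as M): it is tagged Y1.
By R4 (it has attribute J1): it has marker A.
By R8 (it requires manual review): it is in state F1.
By R9 (it is in state F1, it qualifies for the prime rate, it is in category S): it is flagged for fraud.
By R13 (it exceeds the LTV cap, it is in category C1): it carries flag X1.
By R14 (it is flagged for fraud, it is in state K): it is tagged Q1.
By R16 (it is tagged Z, it is tagged E): it is in category K1.
By R17 (it is approved, it is in category W): it is from an existing customer.
By R18 (it is in category S, it satisfies condition U1): it has a prior default.
By R30 (it carries flag U, it is in state K): it is tagged A1.
By R34 (it has marker D1): it carries flag J.
By R36 (it is in state Y, it is in category C1): it carries flag H1.
By R37 (it satisfies condition G): it is tagged H.
By R38 (it has complete documentation): it meets criterion P1.
By R10 (it is tagged Q1, it is tagged E): it is in state L1.
By R11 (it is from an existing customer): it is in category B1.
By R22 (it is tagged Y1, it carries flag H1): it is classified as P.
By R25 (it is tagged A1, it has marker A, it is tagged E): it is tagged W1.
By R27 (it meets criterion P1, it is in state K): it is in category T.
By R28 (it is tagged V, it is tagged H): it is classified as G1.
By R2 (it is in category T, it has verified income): it satisfies condition V1.
By R20 (it is in state L1, it is classified as M, it satisfies condition V1): it is classified as D.
By R21 (it is in category B1, it is classified as P): it is escalated.
By R23 (it is classified as G1, it is tagged W1): it is in category Z1.
By R29 (it is classified as D, it has a prior default): it has marker S1.
By R33 (it is in category Z1, it is escalated, it carries flag X1): it is classified as L.
By R35 (it has marker S1, it is classified as L): it is declined.
By R24 (it is declined, it carries flag J): it satisfies condition Q.
By R7 (it satisfies condition Q, it is in category K1): it is for a primary residence.

Yes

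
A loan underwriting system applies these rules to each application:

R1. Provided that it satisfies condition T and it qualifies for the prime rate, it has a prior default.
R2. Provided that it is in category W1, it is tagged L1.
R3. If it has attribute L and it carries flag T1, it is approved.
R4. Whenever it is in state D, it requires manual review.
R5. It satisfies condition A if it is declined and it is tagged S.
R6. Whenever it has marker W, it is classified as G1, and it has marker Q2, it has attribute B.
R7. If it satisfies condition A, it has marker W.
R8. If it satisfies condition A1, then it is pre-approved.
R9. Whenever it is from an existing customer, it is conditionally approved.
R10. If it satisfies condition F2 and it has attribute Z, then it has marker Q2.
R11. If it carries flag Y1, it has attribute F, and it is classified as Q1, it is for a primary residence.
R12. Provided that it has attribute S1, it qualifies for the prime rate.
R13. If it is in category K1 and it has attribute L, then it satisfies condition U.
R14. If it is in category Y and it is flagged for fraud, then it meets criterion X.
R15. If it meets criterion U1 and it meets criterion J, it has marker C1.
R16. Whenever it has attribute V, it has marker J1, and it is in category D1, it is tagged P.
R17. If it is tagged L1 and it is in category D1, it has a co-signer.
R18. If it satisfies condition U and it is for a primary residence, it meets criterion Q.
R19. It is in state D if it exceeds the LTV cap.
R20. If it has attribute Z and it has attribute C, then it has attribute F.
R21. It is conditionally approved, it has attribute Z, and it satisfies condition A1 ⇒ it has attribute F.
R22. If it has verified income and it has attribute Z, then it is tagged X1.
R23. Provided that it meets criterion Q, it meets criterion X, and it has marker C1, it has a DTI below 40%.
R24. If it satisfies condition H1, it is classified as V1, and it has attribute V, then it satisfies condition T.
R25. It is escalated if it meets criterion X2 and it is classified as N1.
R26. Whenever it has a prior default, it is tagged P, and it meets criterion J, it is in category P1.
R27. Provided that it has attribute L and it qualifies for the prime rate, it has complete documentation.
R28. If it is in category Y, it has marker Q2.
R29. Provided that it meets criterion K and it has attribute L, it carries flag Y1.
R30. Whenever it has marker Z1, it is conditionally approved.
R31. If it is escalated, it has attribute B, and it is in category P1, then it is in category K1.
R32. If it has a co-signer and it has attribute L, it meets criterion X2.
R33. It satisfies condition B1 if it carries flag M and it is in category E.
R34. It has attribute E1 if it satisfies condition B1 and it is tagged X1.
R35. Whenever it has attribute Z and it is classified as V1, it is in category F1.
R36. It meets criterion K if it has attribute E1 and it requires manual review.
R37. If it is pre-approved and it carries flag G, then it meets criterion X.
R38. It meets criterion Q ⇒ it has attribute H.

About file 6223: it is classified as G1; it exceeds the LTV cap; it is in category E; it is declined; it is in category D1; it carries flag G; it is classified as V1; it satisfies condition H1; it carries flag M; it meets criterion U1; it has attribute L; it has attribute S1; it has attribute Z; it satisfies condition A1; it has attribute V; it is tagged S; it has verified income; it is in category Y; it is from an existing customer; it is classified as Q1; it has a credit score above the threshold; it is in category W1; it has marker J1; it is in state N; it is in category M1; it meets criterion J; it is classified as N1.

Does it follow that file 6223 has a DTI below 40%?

Yes

By R2 (it is in category W1): it is tagged L1.
By R5 (it is declined, it is tagged S): it satisfies condition A.
By R7 (it satisfies condition A): it has marker W.
By R8 (it satisfies condition A1): it is pre-approved.
By R9 (it is from an existing customer): it is conditionally approved.
By R12 (it has attribute S1): it qualifies for the prime rate.
By R15 (it meets criterion U1, it meets criterion J): it has marker C1.
By R16 (it has attribute V, it has marker J1, it is in category D1): it is tagged P.
By R17 (it is tagged L1, it is in category D1): it has a co-signer.
By R19 (it exceeds the LTV cap): it is in state D.
By R21 (it is conditionally approved, it has attribute Z, it satisfies condition A1): it has attribute F.
By R22 (it has verified income, it has attribute Z): it is tagged X1.
By R24 (it satisfies condition H1, it is classified as V1, it has attribute V): it satisfies condition T.
By R28 (it is in category Y): it has marker Q2.
By R32 (it has a co-signer, it has attribute L): it meets criterion X2.
By R33 (it carries flag M, it is in category E): it satisfies condition B1.
By R34 (it satisfies condition B1, it is tagged X1): it has attribute E1.
By R37 (it is pre-approved, it carries flag G): it meets criterion X.
By R1 (it satisfies condition T, it qualifies for the prime rate): it has a prior default.
By R4 (it is in state D): it requires manual review.
By R6 (it has marker W, it is classified as G1, it has marker Q2): it has attribute B.
By R25 (it meets criterion X2, it is classified as N1): it is escalated.
By R26 (it has a prior default, it is tagged P, it meets criterion J): it is in category P1.
By R31 (it is escalated, it has attribute B, it is in category P1): it is in category K1.
By R36 (it has attribute E1, it requires manual review): it meets criterion K.
By R13 (it is in category K1, it has attribute L): it satisfies condition U.
By R29 (it meets criterion K, it has attribute L): it carries flag Y1.
By R11 (it carries flag Y1, it has attribute F, it is classified as Q1): it is for a primary residence.
By R18 (it satisfies condition U, it is for a primary residence): it meets criterion Q.
By R23 (it meets criterion Q, it meets criterion X, it has marker C1): it has a DTI below 40%.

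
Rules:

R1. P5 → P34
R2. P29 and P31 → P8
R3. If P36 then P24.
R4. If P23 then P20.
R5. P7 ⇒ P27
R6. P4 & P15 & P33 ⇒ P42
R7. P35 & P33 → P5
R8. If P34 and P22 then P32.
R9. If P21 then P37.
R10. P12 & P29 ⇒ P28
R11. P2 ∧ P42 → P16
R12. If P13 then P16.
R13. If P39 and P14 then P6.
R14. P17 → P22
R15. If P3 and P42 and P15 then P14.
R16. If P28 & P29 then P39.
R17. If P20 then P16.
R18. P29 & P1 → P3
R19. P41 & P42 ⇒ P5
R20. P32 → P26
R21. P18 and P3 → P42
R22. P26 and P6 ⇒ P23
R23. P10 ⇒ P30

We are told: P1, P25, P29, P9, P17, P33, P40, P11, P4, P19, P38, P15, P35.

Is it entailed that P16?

No

Forward chaining from the given facts derives: P42, P5, P22, P3, P34, P32, P14, P26.
Rules concluding P16: R11 needs P2; R12 needs P13; R17 needs P20 — none of these are established.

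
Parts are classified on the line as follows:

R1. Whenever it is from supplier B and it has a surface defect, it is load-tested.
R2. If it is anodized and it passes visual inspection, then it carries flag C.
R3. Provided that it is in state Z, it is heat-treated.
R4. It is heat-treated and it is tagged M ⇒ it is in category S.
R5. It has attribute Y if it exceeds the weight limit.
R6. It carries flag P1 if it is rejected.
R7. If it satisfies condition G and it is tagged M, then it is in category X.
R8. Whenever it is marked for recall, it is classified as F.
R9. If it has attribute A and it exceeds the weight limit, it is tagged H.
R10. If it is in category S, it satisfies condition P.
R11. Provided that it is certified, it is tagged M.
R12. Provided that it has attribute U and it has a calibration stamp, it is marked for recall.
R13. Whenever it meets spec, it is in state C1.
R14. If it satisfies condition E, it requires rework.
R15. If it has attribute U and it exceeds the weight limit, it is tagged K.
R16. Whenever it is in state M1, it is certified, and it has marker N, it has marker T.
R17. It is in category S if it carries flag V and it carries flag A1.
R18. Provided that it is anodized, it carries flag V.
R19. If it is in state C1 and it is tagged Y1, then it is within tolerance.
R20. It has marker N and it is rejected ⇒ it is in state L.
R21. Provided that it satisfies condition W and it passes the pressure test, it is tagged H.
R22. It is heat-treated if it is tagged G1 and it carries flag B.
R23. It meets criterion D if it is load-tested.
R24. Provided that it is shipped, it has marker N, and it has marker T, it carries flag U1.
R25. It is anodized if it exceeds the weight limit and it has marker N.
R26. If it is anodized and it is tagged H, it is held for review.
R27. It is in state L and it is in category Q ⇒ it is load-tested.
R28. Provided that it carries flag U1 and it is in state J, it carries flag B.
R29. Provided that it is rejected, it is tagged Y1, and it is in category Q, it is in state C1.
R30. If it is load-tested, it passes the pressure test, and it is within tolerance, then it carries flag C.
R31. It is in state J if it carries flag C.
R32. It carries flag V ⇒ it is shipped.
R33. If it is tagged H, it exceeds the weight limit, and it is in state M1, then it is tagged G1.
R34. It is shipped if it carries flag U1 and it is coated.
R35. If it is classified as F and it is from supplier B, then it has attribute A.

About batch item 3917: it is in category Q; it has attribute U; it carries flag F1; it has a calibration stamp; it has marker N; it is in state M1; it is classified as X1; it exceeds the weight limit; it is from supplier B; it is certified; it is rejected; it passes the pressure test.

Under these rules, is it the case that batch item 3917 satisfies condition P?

Forward chaining from the given facts derives: has attribute Y, carries flag P1, is tagged M, is marked for recall, is tagged K, has marker T, is in state L, is anodized, is load-tested, is classified as F, carries flag V, meets criterion D, is shipped, has attribute A, is tagged H, carries flag U1, is held for review, is tagged G1.
The only rule concluding "it satisfies condition P" is R10, which needs "it is in category S"; that is never established.

No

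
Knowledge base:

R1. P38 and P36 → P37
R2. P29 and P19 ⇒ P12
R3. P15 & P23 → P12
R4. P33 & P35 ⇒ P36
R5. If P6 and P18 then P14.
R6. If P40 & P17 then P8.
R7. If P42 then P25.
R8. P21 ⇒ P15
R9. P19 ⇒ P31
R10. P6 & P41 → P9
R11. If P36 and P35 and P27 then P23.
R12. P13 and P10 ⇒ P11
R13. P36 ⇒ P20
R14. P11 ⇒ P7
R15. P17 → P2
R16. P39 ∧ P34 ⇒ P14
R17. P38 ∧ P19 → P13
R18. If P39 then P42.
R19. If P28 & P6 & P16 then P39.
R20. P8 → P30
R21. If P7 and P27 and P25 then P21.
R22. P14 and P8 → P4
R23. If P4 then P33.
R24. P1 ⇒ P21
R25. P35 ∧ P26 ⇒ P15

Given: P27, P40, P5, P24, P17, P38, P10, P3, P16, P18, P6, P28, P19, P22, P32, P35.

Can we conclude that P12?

P14  (by R5: P6, P18)
P8  (by R6: P40, P17)
P13  (by R17: P38, P19)
P39  (by R19: P28, P6, P16)
P4  (by R22: P14, P8)
P33  (by R23: P4)
P36  (by R4: P33, P35)
P23  (by R11: P36, P35, P27)
P11  (by R12: P13, P10)
P7  (by R14: P11)
P42  (by R18: P39)
P25  (by R7: P42)
P21  (by R21: P7, P27, P25)
P15  (by R8: P21)
P12  (by R3: P15, P23)

Yes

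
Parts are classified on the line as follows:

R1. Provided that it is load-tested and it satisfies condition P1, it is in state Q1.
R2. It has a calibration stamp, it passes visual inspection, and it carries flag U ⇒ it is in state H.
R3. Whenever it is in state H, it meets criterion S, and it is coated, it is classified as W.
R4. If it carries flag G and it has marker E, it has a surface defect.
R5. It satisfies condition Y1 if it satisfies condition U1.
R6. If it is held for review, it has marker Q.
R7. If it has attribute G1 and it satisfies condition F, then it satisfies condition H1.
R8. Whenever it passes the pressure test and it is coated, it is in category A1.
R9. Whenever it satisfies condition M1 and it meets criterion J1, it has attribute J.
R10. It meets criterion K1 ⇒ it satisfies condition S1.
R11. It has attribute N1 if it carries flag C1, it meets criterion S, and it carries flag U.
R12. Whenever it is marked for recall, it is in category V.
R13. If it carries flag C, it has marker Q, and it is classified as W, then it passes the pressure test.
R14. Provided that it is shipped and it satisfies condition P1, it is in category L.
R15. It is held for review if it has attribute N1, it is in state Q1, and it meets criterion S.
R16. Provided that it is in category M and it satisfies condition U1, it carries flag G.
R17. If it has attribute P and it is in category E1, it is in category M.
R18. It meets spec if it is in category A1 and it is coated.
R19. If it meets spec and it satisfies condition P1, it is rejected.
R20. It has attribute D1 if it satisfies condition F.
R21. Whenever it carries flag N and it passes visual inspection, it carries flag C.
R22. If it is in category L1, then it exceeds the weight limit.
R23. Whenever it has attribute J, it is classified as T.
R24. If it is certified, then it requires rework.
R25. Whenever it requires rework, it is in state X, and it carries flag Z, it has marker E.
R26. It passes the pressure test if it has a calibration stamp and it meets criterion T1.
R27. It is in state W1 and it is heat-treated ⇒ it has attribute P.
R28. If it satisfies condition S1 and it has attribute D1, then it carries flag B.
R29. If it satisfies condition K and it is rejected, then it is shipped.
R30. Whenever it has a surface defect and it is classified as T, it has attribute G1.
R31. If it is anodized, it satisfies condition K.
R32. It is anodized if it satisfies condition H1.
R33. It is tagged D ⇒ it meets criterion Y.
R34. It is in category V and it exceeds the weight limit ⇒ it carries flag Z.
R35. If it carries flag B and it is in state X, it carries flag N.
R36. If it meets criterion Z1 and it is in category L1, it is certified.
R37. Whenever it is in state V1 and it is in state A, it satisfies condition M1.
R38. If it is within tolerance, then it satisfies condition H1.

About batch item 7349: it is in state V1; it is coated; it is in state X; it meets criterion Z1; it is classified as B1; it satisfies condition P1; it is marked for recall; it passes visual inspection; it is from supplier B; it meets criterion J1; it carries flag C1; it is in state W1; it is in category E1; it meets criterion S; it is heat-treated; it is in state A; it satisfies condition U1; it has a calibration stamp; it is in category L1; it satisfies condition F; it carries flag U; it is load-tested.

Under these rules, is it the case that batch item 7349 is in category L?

Forward chaining from the given facts derives: is in state Q1, is in state H, is classified as W, satisfies condition Y1, has attribute N1, is in category V, is held for review, has attribute D1, exceeds the weight limit, has attribute P, carries flag Z, is certified, satisfies condition M1, has marker Q, has attribute J, is in category M, is classified as T, requires rework, has marker E, carries flag G, has a surface defect, has attribute G1, satisfies condition H1, is anodized, satisfies condition K.
The only rule concluding "it is in category L" is R14, which needs "it is shipped"; that is never established.

No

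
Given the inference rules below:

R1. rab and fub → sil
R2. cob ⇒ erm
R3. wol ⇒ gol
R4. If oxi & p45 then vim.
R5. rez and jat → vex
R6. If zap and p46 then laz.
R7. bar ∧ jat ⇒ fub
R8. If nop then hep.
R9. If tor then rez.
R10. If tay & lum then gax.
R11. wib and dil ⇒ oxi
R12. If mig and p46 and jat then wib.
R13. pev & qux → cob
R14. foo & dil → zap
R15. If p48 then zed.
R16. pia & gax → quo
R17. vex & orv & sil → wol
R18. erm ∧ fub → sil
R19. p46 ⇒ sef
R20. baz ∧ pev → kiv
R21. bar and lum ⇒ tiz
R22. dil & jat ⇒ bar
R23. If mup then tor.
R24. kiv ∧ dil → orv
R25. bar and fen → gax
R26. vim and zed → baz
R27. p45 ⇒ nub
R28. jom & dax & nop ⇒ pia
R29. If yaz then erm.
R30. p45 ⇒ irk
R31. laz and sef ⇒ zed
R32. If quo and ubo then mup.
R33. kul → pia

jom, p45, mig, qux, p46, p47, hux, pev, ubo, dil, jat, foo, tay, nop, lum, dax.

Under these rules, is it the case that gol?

gax  (by R10: tay, lum)
wib  (by R12: mig, p46, jat)
cob  (by R13: pev, qux)
zap  (by R14: foo, dil)
sef  (by R19: p46)
bar  (by R22: dil, jat)
pia  (by R28: jom, dax, nop)
erm  (by R2: cob)
laz  (by R6: zap, p46)
fub  (by R7: bar, jat)
oxi  (by R11: wib, dil)
quo  (by R16: pia, gax)
sil  (by R18: erm, fub)
zed  (by R31: laz, sef)
mup  (by R32: quo, ubo)
vim  (by R4: oxi, p45)
tor  (by R23: mup)
baz  (by R26: vim, zed)
rez  (by R9: tor)
kiv  (by R20: baz, pev)
orv  (by R24: kiv, dil)
vex  (by R5: rez, jat)
wol  (by R17: vex, orv, sil)
gol  (by R3: wol)

Yes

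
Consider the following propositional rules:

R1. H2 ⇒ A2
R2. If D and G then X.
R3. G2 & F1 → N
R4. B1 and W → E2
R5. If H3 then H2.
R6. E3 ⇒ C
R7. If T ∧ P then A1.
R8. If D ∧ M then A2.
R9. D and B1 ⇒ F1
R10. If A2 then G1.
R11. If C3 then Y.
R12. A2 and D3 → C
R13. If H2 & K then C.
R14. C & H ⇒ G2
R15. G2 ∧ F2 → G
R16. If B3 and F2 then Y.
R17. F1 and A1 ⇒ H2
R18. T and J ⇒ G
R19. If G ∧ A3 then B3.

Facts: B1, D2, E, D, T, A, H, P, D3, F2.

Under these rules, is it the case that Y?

No

Forward chaining from the given facts derives: A1, F1, H2, A2, G1, C, G2, G, X, N.
Rules concluding Y: R11 needs C3; R16 needs B3 — none of these are established.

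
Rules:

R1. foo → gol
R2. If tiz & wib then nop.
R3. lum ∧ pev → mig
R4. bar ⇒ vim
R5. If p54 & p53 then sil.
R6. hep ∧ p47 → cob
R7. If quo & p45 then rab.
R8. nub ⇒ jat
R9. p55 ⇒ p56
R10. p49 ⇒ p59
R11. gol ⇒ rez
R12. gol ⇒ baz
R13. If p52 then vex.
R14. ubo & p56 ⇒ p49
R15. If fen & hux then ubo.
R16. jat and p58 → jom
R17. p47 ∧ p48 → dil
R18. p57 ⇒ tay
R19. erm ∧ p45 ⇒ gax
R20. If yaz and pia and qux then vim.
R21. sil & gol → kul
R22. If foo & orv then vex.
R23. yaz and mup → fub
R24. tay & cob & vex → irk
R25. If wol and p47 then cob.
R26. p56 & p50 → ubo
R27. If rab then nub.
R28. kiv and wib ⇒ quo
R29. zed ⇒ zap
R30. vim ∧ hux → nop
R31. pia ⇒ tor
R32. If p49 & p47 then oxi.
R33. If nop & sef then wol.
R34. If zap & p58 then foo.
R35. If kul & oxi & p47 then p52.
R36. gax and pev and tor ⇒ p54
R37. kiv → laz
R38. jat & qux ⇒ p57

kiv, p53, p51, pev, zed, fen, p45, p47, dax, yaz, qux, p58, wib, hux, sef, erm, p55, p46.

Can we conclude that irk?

No

Forward chaining from the given facts derives: p56, ubo, gax, quo, zap, foo, laz, gol, rab, rez, baz, p49, nub, oxi, jat, p59, jom, p57, tay.
The only rule concluding irk is R24, which needs cob; that is never established.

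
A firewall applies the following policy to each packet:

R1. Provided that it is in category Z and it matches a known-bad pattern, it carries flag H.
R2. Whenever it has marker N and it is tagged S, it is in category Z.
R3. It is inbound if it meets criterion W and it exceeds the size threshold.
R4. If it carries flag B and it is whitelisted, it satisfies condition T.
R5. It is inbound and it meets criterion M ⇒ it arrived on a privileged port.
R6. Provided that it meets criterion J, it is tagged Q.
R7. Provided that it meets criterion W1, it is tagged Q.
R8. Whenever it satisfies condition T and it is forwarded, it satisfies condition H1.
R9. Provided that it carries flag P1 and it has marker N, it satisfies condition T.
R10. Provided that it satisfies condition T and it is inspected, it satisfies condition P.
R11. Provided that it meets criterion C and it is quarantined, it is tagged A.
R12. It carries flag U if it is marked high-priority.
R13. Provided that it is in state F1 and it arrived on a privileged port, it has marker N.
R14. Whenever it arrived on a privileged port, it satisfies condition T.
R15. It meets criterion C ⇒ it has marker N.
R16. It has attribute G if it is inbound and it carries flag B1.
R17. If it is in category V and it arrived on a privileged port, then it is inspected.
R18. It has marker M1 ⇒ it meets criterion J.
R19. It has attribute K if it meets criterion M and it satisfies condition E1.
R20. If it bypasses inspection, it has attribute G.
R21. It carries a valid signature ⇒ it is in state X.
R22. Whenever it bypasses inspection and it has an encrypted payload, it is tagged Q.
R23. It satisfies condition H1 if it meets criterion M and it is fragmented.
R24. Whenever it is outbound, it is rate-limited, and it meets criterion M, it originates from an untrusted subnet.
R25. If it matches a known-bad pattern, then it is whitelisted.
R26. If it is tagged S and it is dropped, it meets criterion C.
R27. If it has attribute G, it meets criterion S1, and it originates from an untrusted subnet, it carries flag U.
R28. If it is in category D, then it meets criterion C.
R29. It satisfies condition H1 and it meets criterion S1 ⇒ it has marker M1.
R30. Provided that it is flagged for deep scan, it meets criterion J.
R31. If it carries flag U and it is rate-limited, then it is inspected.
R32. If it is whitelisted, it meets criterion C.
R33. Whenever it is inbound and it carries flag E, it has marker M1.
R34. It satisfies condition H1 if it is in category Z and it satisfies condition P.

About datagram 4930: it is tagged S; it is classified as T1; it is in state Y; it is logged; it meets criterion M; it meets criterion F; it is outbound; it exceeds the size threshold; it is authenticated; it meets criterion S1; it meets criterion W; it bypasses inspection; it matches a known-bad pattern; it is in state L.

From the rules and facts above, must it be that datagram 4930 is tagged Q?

Forward chaining from the given facts derives: is inbound, arrived on a privileged port, satisfies condition T, has attribute G, is whitelisted, meets criterion C, has marker N, is in category Z, carries flag H.
Rules concluding "it is tagged Q": R6 needs "it meets criterion J"; R7 needs "it meets criterion W1"; R22 needs "it has an encrypted payload" — none of these are established.

No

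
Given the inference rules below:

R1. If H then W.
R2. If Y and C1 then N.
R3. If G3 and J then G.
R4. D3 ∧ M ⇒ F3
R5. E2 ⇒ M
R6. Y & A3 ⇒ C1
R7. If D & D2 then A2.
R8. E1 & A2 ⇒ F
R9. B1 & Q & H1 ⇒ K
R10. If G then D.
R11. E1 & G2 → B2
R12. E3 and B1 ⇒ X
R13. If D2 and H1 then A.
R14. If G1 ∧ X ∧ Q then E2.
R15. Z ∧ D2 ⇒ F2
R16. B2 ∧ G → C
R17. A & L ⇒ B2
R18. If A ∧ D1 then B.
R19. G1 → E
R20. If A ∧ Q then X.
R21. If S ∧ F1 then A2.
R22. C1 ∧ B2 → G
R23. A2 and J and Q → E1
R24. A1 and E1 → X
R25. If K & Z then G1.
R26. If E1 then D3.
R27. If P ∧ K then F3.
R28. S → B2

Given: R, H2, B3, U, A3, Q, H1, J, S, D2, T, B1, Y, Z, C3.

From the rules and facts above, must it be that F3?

C1  (by R6: Y, A3)
K  (by R9: B1, Q, H1)
A  (by R13: D2, H1)
X  (by R20: A, Q)
G1  (by R25: K, Z)
B2  (by R28: S)
E2  (by R14: G1, X, Q)
G  (by R22: C1, B2)
M  (by R5: E2)
D  (by R10: G)
A2  (by R7: D, D2)
E1  (by R23: A2, J, Q)
D3  (by R26: E1)
F3  (by R4: D3, M)

Yes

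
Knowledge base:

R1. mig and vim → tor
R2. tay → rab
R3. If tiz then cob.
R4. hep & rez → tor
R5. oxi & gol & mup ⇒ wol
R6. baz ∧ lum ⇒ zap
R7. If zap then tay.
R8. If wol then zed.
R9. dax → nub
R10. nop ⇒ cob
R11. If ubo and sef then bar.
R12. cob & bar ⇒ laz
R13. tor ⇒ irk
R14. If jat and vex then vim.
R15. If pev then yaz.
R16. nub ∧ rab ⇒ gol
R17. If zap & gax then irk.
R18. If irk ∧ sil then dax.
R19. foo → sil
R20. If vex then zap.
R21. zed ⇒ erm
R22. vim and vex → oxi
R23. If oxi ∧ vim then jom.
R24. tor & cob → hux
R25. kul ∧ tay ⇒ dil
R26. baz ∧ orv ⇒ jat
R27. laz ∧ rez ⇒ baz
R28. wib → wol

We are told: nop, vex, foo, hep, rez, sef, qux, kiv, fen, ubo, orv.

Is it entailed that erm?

No

Forward chaining from the given facts derives: tor, cob, bar, laz, irk, sil, zap, hux, baz, tay, dax, jat, rab, nub, vim, gol, oxi, jom.
The only rule concluding erm is R21, which needs zed; that is never established.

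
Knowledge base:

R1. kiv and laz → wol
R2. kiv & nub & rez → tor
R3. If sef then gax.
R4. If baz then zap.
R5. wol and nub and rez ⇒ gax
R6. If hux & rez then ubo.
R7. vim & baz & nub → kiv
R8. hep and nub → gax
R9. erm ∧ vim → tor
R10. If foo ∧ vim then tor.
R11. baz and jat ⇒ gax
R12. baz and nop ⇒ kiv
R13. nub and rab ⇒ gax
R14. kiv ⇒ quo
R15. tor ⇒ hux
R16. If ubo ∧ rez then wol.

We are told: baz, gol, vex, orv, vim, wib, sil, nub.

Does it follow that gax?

No

Forward chaining from the given facts derives: zap, kiv, quo.
Rules concluding gax: R3 needs sef; R5 needs wol; R8 needs hep; R11 needs jat; R13 needs rab — none of these are established.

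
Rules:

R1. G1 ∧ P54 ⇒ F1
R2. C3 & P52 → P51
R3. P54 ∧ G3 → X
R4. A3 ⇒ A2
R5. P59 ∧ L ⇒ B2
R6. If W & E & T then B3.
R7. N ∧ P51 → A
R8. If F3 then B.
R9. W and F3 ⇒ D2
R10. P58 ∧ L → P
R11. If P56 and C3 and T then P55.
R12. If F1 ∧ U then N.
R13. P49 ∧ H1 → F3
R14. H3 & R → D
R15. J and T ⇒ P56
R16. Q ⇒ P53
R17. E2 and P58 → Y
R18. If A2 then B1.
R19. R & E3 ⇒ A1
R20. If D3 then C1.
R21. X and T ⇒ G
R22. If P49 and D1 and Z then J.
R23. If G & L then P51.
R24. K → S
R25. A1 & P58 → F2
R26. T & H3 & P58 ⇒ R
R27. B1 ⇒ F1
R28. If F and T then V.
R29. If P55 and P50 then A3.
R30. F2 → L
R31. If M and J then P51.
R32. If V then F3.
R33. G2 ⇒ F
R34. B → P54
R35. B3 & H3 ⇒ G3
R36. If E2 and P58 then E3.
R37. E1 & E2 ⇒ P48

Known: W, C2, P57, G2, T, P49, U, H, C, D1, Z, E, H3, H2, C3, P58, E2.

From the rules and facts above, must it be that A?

Forward chaining from the given facts derives: B3, Y, J, R, F, G3, E3, D, P56, A1, F2, V, L, F3, B, D2, P, P55, P54, X, G, P51.
The only rule concluding A is R7, which needs N; that is never established.

No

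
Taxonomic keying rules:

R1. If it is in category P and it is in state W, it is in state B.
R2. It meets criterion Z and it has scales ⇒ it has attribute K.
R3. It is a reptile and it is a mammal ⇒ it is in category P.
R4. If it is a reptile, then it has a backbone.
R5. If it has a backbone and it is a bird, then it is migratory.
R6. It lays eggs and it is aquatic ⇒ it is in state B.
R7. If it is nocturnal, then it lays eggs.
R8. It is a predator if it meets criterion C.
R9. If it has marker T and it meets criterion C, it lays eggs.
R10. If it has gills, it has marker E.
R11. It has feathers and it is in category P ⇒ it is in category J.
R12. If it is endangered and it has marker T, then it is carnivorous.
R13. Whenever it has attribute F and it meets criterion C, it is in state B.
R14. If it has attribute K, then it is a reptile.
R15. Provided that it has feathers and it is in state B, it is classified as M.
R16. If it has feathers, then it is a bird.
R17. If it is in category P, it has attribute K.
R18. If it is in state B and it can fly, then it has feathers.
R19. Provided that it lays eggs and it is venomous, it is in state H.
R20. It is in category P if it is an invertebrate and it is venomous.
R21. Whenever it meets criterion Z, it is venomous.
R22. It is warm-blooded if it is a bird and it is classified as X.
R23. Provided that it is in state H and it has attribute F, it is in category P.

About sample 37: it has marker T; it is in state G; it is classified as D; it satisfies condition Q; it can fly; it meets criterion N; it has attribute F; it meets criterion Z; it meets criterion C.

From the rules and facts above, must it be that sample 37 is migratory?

Yes

By R9 (it has marker T, it meets criterion C): it lays eggs.
By R13 (it has attribute F, it meets criterion C): it is in state B.
By R18 (it is in state B, it can fly): it has feathers.
By R21 (it meets criterion Z): it is venomous.
By R16 (it has feathers): it is a bird.
By R19 (it lays eggs, it is venomous): it is in state H.
By R23 (it is in state H, it has attribute F): it is in category P.
By R17 (it is in category P): it has attribute K.
By R14 (it has attribute K): it is a reptile.
By R4 (it is a reptile): it has a backbone.
By R5 (it has a backbone, it is a bird): it is migratory.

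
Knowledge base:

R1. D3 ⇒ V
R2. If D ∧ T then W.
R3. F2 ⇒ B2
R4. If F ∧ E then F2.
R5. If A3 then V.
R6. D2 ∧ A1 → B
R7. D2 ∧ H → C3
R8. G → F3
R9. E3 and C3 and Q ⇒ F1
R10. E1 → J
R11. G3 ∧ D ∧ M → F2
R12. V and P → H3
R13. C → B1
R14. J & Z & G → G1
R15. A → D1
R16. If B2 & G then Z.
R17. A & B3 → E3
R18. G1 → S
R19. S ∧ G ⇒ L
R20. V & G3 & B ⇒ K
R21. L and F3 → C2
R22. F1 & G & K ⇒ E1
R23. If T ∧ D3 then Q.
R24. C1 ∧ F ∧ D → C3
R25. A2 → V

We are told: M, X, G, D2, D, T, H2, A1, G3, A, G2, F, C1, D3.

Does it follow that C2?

Forward chaining from the given facts derives: V, W, B, F3, F2, D1, K, Q, C3, B2, Z.
The only rule concluding C2 is R21, which needs L; that is never established.

No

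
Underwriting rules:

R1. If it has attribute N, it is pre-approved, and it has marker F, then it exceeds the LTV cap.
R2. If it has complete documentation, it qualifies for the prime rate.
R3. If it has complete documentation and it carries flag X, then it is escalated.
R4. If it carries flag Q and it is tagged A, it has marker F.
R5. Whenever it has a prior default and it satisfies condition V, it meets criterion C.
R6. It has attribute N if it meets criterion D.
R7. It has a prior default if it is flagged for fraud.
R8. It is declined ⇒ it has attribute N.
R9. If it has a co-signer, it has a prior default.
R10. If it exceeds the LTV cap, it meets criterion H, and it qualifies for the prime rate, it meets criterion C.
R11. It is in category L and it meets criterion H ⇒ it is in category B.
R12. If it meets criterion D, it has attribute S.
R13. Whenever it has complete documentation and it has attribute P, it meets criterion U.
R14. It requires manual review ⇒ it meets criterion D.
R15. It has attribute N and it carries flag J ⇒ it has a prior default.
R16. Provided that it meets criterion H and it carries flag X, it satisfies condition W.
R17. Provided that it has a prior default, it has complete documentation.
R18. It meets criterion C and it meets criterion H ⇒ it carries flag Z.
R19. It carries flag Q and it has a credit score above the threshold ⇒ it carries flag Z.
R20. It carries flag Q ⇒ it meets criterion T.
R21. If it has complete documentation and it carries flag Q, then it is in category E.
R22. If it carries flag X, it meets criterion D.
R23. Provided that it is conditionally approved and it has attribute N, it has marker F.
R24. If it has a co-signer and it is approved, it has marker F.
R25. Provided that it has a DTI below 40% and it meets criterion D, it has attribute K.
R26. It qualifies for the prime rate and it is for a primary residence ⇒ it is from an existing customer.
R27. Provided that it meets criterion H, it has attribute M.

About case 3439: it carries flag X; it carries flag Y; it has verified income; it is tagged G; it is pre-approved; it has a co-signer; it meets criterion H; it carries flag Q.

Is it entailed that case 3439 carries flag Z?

No

Forward chaining from the given facts derives: has a prior default, satisfies condition W, has complete documentation, meets criterion T, is in category E, meets criterion D, has attribute M, qualifies for the prime rate, is escalated, has attribute N, has attribute S.
Rules concluding "it carries flag Z": R18 needs "it meets criterion C"; R19 needs "it has a credit score above the threshold" — none of these are established.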